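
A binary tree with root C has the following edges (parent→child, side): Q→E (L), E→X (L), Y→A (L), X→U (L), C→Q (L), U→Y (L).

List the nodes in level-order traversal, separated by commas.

C, Q, E, X, U, Y, A

Level-order visits nodes level by level from the root, left to right within each level.
Level 0: C
Level 1: Q
Level 2: E
Level 3: X
Level 4: U
Level 5: Y
Level 6: A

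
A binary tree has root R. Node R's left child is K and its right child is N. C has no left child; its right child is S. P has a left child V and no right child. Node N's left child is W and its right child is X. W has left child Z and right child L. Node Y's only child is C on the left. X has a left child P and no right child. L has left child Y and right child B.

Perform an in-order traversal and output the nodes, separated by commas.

K, R, Z, W, C, S, Y, L, B, N, V, P, X

In-order visits the left subtree, then the node, then the right subtree.
At R: go left to K.
  K is a leaf — visit K.
Visit R.
At R: go right to N.
  At N: go left to W.
    At W: go left to Z.
      Z is a leaf — visit Z.
    Visit W.
    At W: go right to L.
      At L: go left to Y.
        At Y: go left to C.
          At C: no left child.
          Visit C.
          At C: go right to S.
            S is a leaf — visit S.
        Visit Y.
        At Y: no right child.
      Visit L.
      At L: go right to B.
        B is a leaf — visit B.
  Visit N.
  At N: go right to X.
    At X: go left to P.
      At P: go left to V.
        V is a leaf — visit V.
      Visit P.
      At P: no right child.
    Visit X.
    At X: no right child.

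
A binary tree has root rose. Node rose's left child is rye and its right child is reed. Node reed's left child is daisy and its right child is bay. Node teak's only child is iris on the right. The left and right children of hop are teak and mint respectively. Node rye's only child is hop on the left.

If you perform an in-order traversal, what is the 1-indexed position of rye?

5

In-order visits the left subtree, then the node, then the right subtree.
At rose: go left to rye.
  At rye: go left to hop.
    At hop: go left to teak.
      At teak: no left child.
      Visit teak.
      At teak: go right to iris.
        iris is a leaf — visit iris.
    Visit hop.
    At hop: go right to mint.
      mint is a leaf — visit mint.
  Visit rye.
  At rye: no right child.
Visit rose.
At rose: go right to reed.
  At reed: go left to daisy.
    daisy is a leaf — visit daisy.
  Visit reed.
  At reed: go right to bay.
    bay is a leaf — visit bay.
Full in-order sequence: teak, iris, hop, mint, rye, rose, daisy, reed, bay.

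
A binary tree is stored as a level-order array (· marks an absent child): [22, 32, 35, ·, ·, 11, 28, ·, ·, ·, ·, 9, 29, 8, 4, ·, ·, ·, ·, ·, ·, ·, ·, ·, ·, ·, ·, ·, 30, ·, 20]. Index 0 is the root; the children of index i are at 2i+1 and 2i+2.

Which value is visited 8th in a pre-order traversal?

Pre-order visits the node, then its left subtree, then its right subtree.
Visit 22.
At 22: go left to 32.
  32 is a leaf — visit 32.
At 22: go right to 35.
  Visit 35.
  At 35: go left to 11.
    Visit 11.
    At 11: go left to 9.
      9 is a leaf — visit 9.
    At 11: go right to 29.
      29 is a leaf — visit 29.
  At 35: go right to 28.
    Visit 28.
    At 28: go left to 8.
      Visit 8.
      At 8: no left child.
      At 8: go right to 30.
        30 is a leaf — visit 30.
    At 28: go right to 4.
      Visit 4.
      At 4: no left child.
      At 4: go right to 20.
        20 is a leaf — visit 20.
Full pre-order sequence: 22, 32, 35, 11, 9, 29, 28, 8, 30, 4, 20.

8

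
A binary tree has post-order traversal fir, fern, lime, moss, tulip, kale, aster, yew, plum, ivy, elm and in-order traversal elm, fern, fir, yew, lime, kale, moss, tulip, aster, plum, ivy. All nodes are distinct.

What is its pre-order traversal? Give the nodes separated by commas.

The last element of post-order is the root; it splits in-order into left and right subtrees.
Root elm: left subtree has 0 nodes { }, right has 10 {fern, fir, yew, lime, kale, moss, tulip, aster, plum, ivy}.
  Root ivy: left subtree has 9 nodes {fern, fir, yew, lime, kale, moss, tulip, aster, plum}, right has 0 { }.
    Root plum: left subtree has 8 nodes {fern, fir, yew, lime, kale, moss, tulip, aster}, right has 0 { }.
      Root yew: left subtree has 2 nodes {fern, fir}, right has 5 {lime, kale, moss, tulip, aster}.
        Root fern: left subtree has 0 nodes { }, right has 1 {fir}.
        Root aster: left subtree has 4 nodes {lime, kale, moss, tulip}, right has 0 { }.
          Root kale: left subtree has 1 node {lime}, right has 2 {moss, tulip}.
            Root tulip: left subtree has 1 node {moss}, right has 0 { }.

elm, ivy, plum, yew, fern, fir, aster, kale, lime, tulip, moss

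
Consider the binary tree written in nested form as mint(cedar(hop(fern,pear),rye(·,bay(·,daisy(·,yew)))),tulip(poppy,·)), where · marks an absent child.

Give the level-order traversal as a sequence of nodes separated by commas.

mint, cedar, tulip, hop, rye, poppy, fern, pear, bay, daisy, yew

Level-order visits nodes level by level from the root, left to right within each level.
Level 0: mint
Level 1: cedar, tulip
Level 2: hop, rye, poppy
Level 3: fern, pear, bay
Level 4: daisy
Level 5: yew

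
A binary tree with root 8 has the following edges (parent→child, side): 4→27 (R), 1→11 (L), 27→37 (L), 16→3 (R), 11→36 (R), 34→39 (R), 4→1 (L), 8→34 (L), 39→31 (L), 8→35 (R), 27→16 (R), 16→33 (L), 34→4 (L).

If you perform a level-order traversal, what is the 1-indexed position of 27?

Level-order visits nodes level by level from the root, left to right within each level.
Level 0: 8
Level 1: 34, 35
Level 2: 4, 39
Level 3: 1, 27, 31
Level 4: 11, 37, 16
Level 5: 36, 33, 3
Full level-order sequence: 8, 34, 35, 4, 39, 1, 27, 31, 11, 37, 16, 36, 33, 3.

7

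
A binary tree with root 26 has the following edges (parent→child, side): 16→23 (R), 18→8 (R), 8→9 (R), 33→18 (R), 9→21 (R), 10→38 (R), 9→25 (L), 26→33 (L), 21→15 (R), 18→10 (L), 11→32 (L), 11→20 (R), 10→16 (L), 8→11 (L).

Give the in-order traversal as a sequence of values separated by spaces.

In-order visits the left subtree, then the node, then the right subtree.
At 26: go left to 33.
  At 33: no left child.
  Visit 33.
  At 33: go right to 18.
    At 18: go left to 10.
      At 10: go left to 16.
        At 16: no left child.
        Visit 16.
        At 16: go right to 23.
          23 is a leaf — visit 23.
      Visit 10.
      At 10: go right to 38.
        38 is a leaf — visit 38.
    Visit 18.
    At 18: go right to 8.
      At 8: go left to 11.
        At 11: go left to 32.
          32 is a leaf — visit 32.
        Visit 11.
        At 11: go right to 20.
          20 is a leaf — visit 20.
      Visit 8.
      At 8: go right to 9.
        At 9: go left to 25.
          25 is a leaf — visit 25.
        Visit 9.
        At 9: go right to 21.
          At 21: no left child.
          Visit 21.
          At 21: go right to 15.
            15 is a leaf — visit 15.
Visit 26.
At 26: no right child.

33 16 23 10 38 18 32 11 20 8 25 9 21 15 26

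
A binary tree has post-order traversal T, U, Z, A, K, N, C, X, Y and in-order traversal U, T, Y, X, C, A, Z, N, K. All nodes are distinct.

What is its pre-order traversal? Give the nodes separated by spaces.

The last element of post-order is the root; it splits in-order into left and right subtrees.
Root Y: left subtree has 2 nodes {U, T}, right has 6 {X, C, A, Z, N, K}.
  Root U: left subtree has 0 nodes { }, right has 1 {T}.
  Root X: left subtree has 0 nodes { }, right has 5 {C, A, Z, N, K}.
    Root C: left subtree has 0 nodes { }, right has 4 {A, Z, N, K}.
      Root N: left subtree has 2 nodes {A, Z}, right has 1 {K}.
        Root A: left subtree has 0 nodes { }, right has 1 {Z}.

Y U T X C N A Z K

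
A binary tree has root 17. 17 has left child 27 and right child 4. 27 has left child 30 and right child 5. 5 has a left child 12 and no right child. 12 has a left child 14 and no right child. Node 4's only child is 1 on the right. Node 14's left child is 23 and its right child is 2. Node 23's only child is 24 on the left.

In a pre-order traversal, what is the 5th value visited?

12

Pre-order visits the node, then its left subtree, then its right subtree.
Visit 17.
At 17: go left to 27.
  Visit 27.
  At 27: go left to 30.
    30 is a leaf — visit 30.
  At 27: go right to 5.
    Visit 5.
    At 5: go left to 12.
      Visit 12.
      At 12: go left to 14.
        Visit 14.
        At 14: go left to 23.
          Visit 23.
          At 23: go left to 24.
            24 is a leaf — visit 24.
          At 23: no right child.
        At 14: go right to 2.
          2 is a leaf — visit 2.
      At 12: no right child.
    At 5: no right child.
At 17: go right to 4.
  Visit 4.
  At 4: no left child.
  At 4: go right to 1.
    1 is a leaf — visit 1.
Full pre-order sequence: 17, 27, 30, 5, 12, 14, 23, 24, 2, 4, 1.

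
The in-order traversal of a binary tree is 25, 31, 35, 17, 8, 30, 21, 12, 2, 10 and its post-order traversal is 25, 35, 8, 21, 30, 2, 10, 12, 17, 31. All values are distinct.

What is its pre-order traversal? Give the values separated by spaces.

The last element of post-order is the root; it splits in-order into left and right subtrees.
Root 31: left subtree has 1 node {25}, right has 8 {35, 17, 8, 30, 21, 12, 2, 10}.
  Root 17: left subtree has 1 node {35}, right has 6 {8, 30, 21, 12, 2, 10}.
    Root 12: left subtree has 3 nodes {8, 30, 21}, right has 2 {2, 10}.
      Root 30: left subtree has 1 node {8}, right has 1 {21}.
      Root 10: left subtree has 1 node {2}, right has 0 { }.

31 25 17 35 12 30 8 21 10 2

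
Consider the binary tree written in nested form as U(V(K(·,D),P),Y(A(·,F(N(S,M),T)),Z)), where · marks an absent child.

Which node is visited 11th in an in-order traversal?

In-order visits the left subtree, then the node, then the right subtree.
At U: go left to V.
  At V: go left to K.
    At K: no left child.
    Visit K.
    At K: go right to D.
      D is a leaf — visit D.
  Visit V.
  At V: go right to P.
    P is a leaf — visit P.
Visit U.
At U: go right to Y.
  At Y: go left to A.
    At A: no left child.
    Visit A.
    At A: go right to F.
      At F: go left to N.
        At N: go left to S.
          S is a leaf — visit S.
        Visit N.
        At N: go right to M.
          M is a leaf — visit M.
      Visit F.
      At F: go right to T.
        T is a leaf — visit T.
  Visit Y.
  At Y: go right to Z.
    Z is a leaf — visit Z.
Full in-order sequence: K, D, V, P, U, A, S, N, M, F, T, Y, Z.

T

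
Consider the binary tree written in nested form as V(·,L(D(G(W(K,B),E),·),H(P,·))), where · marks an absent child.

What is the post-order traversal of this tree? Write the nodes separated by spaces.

Post-order visits the left subtree, then the right subtree, then the node.
At V: no left child.
At V: go right to L.
  At L: go left to D.
    At D: go left to G.
      At G: go left to W.
        At W: go left to K.
          K is a leaf — visit K.
        At W: go right to B.
          B is a leaf — visit B.
        Visit W.
      At G: go right to E.
        E is a leaf — visit E.
      Visit G.
    At D: no right child.
    Visit D.
  At L: go right to H.
    At H: go left to P.
      P is a leaf — visit P.
    At H: no right child.
    Visit H.
  Visit L.
Visit V.

K B W E G D P H L V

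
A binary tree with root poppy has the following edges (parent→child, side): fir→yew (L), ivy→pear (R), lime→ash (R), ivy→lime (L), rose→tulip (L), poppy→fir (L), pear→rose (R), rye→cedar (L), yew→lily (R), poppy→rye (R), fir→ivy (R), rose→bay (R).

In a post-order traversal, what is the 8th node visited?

Post-order visits the left subtree, then the right subtree, then the node.
At poppy: go left to fir.
  At fir: go left to yew.
    At yew: no left child.
    At yew: go right to lily.
      lily is a leaf — visit lily.
    Visit yew.
  At fir: go right to ivy.
    At ivy: go left to lime.
      At lime: no left child.
      At lime: go right to ash.
        ash is a leaf — visit ash.
      Visit lime.
    At ivy: go right to pear.
      At pear: no left child.
      At pear: go right to rose.
        At rose: go left to tulip.
          tulip is a leaf — visit tulip.
        At rose: go right to bay.
          bay is a leaf — visit bay.
        Visit rose.
      Visit pear.
    Visit ivy.
  Visit fir.
At poppy: go right to rye.
  At rye: go left to cedar.
    cedar is a leaf — visit cedar.
  At rye: no right child.
  Visit rye.
Visit poppy.
Full post-order sequence: lily, yew, ash, lime, tulip, bay, rose, pear, ivy, fir, cedar, rye, poppy.

pear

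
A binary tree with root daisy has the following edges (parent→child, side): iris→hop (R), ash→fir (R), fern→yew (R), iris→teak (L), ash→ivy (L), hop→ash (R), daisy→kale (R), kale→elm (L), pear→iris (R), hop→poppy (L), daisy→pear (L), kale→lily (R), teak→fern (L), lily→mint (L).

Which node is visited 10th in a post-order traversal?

Post-order visits the left subtree, then the right subtree, then the node.
At daisy: go left to pear.
  At pear: no left child.
  At pear: go right to iris.
    At iris: go left to teak.
      At teak: go left to fern.
        At fern: no left child.
        At fern: go right to yew.
          yew is a leaf — visit yew.
        Visit fern.
      At teak: no right child.
      Visit teak.
    At iris: go right to hop.
      At hop: go left to poppy.
        poppy is a leaf — visit poppy.
      At hop: go right to ash.
        At ash: go left to ivy.
          ivy is a leaf — visit ivy.
        At ash: go right to fir.
          fir is a leaf — visit fir.
        Visit ash.
      Visit hop.
    Visit iris.
  Visit pear.
At daisy: go right to kale.
  At kale: go left to elm.
    elm is a leaf — visit elm.
  At kale: go right to lily.
    At lily: go left to mint.
      mint is a leaf — visit mint.
    At lily: no right child.
    Visit lily.
  Visit kale.
Visit daisy.
Full post-order sequence: yew, fern, teak, poppy, ivy, fir, ash, hop, iris, pear, elm, mint, lily, kale, daisy.

pear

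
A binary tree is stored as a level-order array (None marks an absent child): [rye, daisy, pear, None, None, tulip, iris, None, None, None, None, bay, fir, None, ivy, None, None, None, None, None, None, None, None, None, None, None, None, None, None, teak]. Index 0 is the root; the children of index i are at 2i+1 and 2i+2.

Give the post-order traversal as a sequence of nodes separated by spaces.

Post-order visits the left subtree, then the right subtree, then the node.
At rye: go left to daisy.
  daisy is a leaf — visit daisy.
At rye: go right to pear.
  At pear: go left to tulip.
    At tulip: go left to bay.
      bay is a leaf — visit bay.
    At tulip: go right to fir.
      fir is a leaf — visit fir.
    Visit tulip.
  At pear: go right to iris.
    At iris: no left child.
    At iris: go right to ivy.
      At ivy: go left to teak.
        teak is a leaf — visit teak.
      At ivy: no right child.
      Visit ivy.
    Visit iris.
  Visit pear.
Visit rye.

daisy bay fir tulip teak ivy iris pear rye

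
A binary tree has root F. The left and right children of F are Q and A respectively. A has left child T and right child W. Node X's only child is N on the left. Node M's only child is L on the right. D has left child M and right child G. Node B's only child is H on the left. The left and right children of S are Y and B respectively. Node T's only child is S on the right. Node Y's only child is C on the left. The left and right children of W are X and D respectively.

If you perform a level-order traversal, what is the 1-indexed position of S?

Level-order visits nodes level by level from the root, left to right within each level.
Level 0: F
Level 1: Q, A
Level 2: T, W
Level 3: S, X, D
Level 4: Y, B, N, M, G
Level 5: C, H, L
Full level-order sequence: F, Q, A, T, W, S, X, D, Y, B, N, M, G, C, H, L.

6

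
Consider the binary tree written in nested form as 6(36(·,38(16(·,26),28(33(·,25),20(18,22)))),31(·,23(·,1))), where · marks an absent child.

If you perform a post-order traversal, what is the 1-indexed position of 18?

Post-order visits the left subtree, then the right subtree, then the node.
At 6: go left to 36.
  At 36: no left child.
  At 36: go right to 38.
    At 38: go left to 16.
      At 16: no left child.
      At 16: go right to 26.
        26 is a leaf — visit 26.
      Visit 16.
    At 38: go right to 28.
      At 28: go left to 33.
        At 33: no left child.
        At 33: go right to 25.
          25 is a leaf — visit 25.
        Visit 33.
      At 28: go right to 20.
        At 20: go left to 18.
          18 is a leaf — visit 18.
        At 20: go right to 22.
          22 is a leaf — visit 22.
        Visit 20.
      Visit 28.
    Visit 38.
  Visit 36.
At 6: go right to 31.
  At 31: no left child.
  At 31: go right to 23.
    At 23: no left child.
    At 23: go right to 1.
      1 is a leaf — visit 1.
    Visit 23.
  Visit 31.
Visit 6.
Full post-order sequence: 26, 16, 25, 33, 18, 22, 20, 28, 38, 36, 1, 23, 31, 6.

5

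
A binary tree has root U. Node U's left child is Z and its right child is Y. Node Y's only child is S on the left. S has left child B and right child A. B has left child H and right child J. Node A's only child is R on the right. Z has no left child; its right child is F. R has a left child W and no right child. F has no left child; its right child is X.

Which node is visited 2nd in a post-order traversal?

F

Post-order visits the left subtree, then the right subtree, then the node.
At U: go left to Z.
  At Z: no left child.
  At Z: go right to F.
    At F: no left child.
    At F: go right to X.
      X is a leaf — visit X.
    Visit F.
  Visit Z.
At U: go right to Y.
  At Y: go left to S.
    At S: go left to B.
      At B: go left to H.
        H is a leaf — visit H.
      At B: go right to J.
        J is a leaf — visit J.
      Visit B.
    At S: go right to A.
      At A: no left child.
      At A: go right to R.
        At R: go left to W.
          W is a leaf — visit W.
        At R: no right child.
        Visit R.
      Visit A.
    Visit S.
  At Y: no right child.
  Visit Y.
Visit U.
Full post-order sequence: X, F, Z, H, J, B, W, R, A, S, Y, U.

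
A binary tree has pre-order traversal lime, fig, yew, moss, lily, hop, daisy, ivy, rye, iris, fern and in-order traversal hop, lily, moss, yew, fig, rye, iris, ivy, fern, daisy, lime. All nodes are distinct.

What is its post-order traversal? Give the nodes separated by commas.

The first element of pre-order is the root; it splits in-order into left and right subtrees.
Root lime: left subtree has 10 nodes {hop, lily, moss, yew, fig, rye, iris, ivy, fern, daisy}, right has 0 { }.
  Root fig: left subtree has 4 nodes {hop, lily, moss, yew}, right has 5 {rye, iris, ivy, fern, daisy}.
    Root yew: left subtree has 3 nodes {hop, lily, moss}, right has 0 { }.
      Root moss: left subtree has 2 nodes {hop, lily}, right has 0 { }.
        Root lily: left subtree has 1 node {hop}, right has 0 { }.
    Root daisy: left subtree has 4 nodes {rye, iris, ivy, fern}, right has 0 { }.
      Root ivy: left subtree has 2 nodes {rye, iris}, right has 1 {fern}.
        Root rye: left subtree has 0 nodes { }, right has 1 {iris}.

hop, lily, moss, yew, iris, rye, fern, ivy, daisy, fig, lime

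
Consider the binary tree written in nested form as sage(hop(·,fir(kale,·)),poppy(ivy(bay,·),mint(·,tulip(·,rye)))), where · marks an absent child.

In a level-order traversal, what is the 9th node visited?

Level-order visits nodes level by level from the root, left to right within each level.
Level 0: sage
Level 1: hop, poppy
Level 2: fir, ivy, mint
Level 3: kale, bay, tulip
Level 4: rye
Full level-order sequence: sage, hop, poppy, fir, ivy, mint, kale, bay, tulip, rye.

tulip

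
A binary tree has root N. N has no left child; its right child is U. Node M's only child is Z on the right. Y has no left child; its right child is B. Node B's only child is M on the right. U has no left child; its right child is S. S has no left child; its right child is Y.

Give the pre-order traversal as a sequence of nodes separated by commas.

N, U, S, Y, B, M, Z

Pre-order visits the node, then its left subtree, then its right subtree.
Visit N.
At N: no left child.
At N: go right to U.
  Visit U.
  At U: no left child.
  At U: go right to S.
    Visit S.
    At S: no left child.
    At S: go right to Y.
      Visit Y.
      At Y: no left child.
      At Y: go right to B.
        Visit B.
        At B: no left child.
        At B: go right to M.
          Visit M.
          At M: no left child.
          At M: go right to Z.
            Z is a leaf — visit Z.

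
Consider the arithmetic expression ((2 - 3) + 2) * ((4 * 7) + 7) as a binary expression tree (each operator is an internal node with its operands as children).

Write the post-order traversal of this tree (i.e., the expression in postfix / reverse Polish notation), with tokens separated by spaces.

Post-order on an expression tree gives postfix notation: for each operator, emit left operand, right operand, then the operator.

2 3 - 2 + 4 7 * 7 + *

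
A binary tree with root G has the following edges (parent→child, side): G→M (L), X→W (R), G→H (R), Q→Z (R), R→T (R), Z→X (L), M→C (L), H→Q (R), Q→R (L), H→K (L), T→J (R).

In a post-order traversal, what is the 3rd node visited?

Post-order visits the left subtree, then the right subtree, then the node.
At G: go left to M.
  At M: go left to C.
    C is a leaf — visit C.
  At M: no right child.
  Visit M.
At G: go right to H.
  At H: go left to K.
    K is a leaf — visit K.
  At H: go right to Q.
    At Q: go left to R.
      At R: no left child.
      At R: go right to T.
        At T: no left child.
        At T: go right to J.
          J is a leaf — visit J.
        Visit T.
      Visit R.
    At Q: go right to Z.
      At Z: go left to X.
        At X: no left child.
        At X: go right to W.
          W is a leaf — visit W.
        Visit X.
      At Z: no right child.
      Visit Z.
    Visit Q.
  Visit H.
Visit G.
Full post-order sequence: C, M, K, J, T, R, W, X, Z, Q, H, G.

K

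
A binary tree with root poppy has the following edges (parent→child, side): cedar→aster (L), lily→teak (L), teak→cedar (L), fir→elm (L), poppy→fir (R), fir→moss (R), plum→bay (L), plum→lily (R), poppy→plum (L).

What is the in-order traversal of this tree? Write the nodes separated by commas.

bay, plum, aster, cedar, teak, lily, poppy, elm, fir, moss

In-order visits the left subtree, then the node, then the right subtree.
At poppy: go left to plum.
  At plum: go left to bay.
    bay is a leaf — visit bay.
  Visit plum.
  At plum: go right to lily.
    At lily: go left to teak.
      At teak: go left to cedar.
        At cedar: go left to aster.
          aster is a leaf — visit aster.
        Visit cedar.
        At cedar: no right child.
      Visit teak.
      At teak: no right child.
    Visit lily.
    At lily: no right child.
Visit poppy.
At poppy: go right to fir.
  At fir: go left to elm.
    elm is a leaf — visit elm.
  Visit fir.
  At fir: go right to moss.
    moss is a leaf — visit moss.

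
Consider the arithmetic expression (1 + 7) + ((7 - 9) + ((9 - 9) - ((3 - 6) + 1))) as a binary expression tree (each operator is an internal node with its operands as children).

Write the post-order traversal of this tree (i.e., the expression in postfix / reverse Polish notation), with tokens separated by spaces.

1 7 + 7 9 - 9 9 - 3 6 - 1 + - + +

Post-order on an expression tree gives postfix notation: for each operator, emit left operand, right operand, then the operator.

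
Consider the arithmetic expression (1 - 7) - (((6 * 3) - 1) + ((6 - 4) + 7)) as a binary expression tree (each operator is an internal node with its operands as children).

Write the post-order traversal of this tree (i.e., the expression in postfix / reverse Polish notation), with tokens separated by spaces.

1 7 - 6 3 * 1 - 6 4 - 7 + + -

Post-order on an expression tree gives postfix notation: for each operator, emit left operand, right operand, then the operator.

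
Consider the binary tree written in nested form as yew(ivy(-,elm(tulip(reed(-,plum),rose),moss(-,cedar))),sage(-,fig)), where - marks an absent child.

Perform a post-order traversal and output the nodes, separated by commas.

Post-order visits the left subtree, then the right subtree, then the node.
At yew: go left to ivy.
  At ivy: no left child.
  At ivy: go right to elm.
    At elm: go left to tulip.
      At tulip: go left to reed.
        At reed: no left child.
        At reed: go right to plum.
          plum is a leaf — visit plum.
        Visit reed.
      At tulip: go right to rose.
        rose is a leaf — visit rose.
      Visit tulip.
    At elm: go right to moss.
      At moss: no left child.
      At moss: go right to cedar.
        cedar is a leaf — visit cedar.
      Visit moss.
    Visit elm.
  Visit ivy.
At yew: go right to sage.
  At sage: no left child.
  At sage: go right to fig.
    fig is a leaf — visit fig.
  Visit sage.
Visit yew.

plum, reed, rose, tulip, cedar, moss, elm, ivy, fig, sage, yew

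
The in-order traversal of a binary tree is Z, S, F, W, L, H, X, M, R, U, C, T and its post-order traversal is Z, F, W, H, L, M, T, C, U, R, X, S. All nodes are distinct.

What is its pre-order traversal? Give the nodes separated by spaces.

The last element of post-order is the root; it splits in-order into left and right subtrees.
Root S: left subtree has 1 node {Z}, right has 10 {F, W, L, H, X, M, R, U, C, T}.
  Root X: left subtree has 4 nodes {F, W, L, H}, right has 5 {M, R, U, C, T}.
    Root L: left subtree has 2 nodes {F, W}, right has 1 {H}.
      Root W: left subtree has 1 node {F}, right has 0 { }.
    Root R: left subtree has 1 node {M}, right has 3 {U, C, T}.
      Root U: left subtree has 0 nodes { }, right has 2 {C, T}.
        Root C: left subtree has 0 nodes { }, right has 1 {T}.

S Z X L W F H R M U C T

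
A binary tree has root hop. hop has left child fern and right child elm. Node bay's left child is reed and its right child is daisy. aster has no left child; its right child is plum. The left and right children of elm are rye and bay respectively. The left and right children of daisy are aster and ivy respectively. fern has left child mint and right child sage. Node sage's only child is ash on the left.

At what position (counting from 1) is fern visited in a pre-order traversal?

2

Pre-order visits the node, then its left subtree, then its right subtree.
Visit hop.
At hop: go left to fern.
  Visit fern.
  At fern: go left to mint.
    mint is a leaf — visit mint.
  At fern: go right to sage.
    Visit sage.
    At sage: go left to ash.
      ash is a leaf — visit ash.
    At sage: no right child.
At hop: go right to elm.
  Visit elm.
  At elm: go left to rye.
    rye is a leaf — visit rye.
  At elm: go right to bay.
    Visit bay.
    At bay: go left to reed.
      reed is a leaf — visit reed.
    At bay: go right to daisy.
      Visit daisy.
      At daisy: go left to aster.
        Visit aster.
        At aster: no left child.
        At aster: go right to plum.
          plum is a leaf — visit plum.
      At daisy: go right to ivy.
        ivy is a leaf — visit ivy.
Full pre-order sequence: hop, fern, mint, sage, ash, elm, rye, bay, reed, daisy, aster, plum, ivy.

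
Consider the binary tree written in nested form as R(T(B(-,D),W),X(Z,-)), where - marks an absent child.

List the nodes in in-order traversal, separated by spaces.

In-order visits the left subtree, then the node, then the right subtree.
At R: go left to T.
  At T: go left to B.
    At B: no left child.
    Visit B.
    At B: go right to D.
      D is a leaf — visit D.
  Visit T.
  At T: go right to W.
    W is a leaf — visit W.
Visit R.
At R: go right to X.
  At X: go left to Z.
    Z is a leaf — visit Z.
  Visit X.
  At X: no right child.

B D T W R Z X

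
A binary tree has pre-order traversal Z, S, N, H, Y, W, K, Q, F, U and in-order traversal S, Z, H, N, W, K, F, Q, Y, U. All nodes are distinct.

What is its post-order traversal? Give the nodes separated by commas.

S, H, F, Q, K, W, U, Y, N, Z

The first element of pre-order is the root; it splits in-order into left and right subtrees.
Root Z: left subtree has 1 node {S}, right has 8 {H, N, W, K, F, Q, Y, U}.
  Root N: left subtree has 1 node {H}, right has 6 {W, K, F, Q, Y, U}.
    Root Y: left subtree has 4 nodes {W, K, F, Q}, right has 1 {U}.
      Root W: left subtree has 0 nodes { }, right has 3 {K, F, Q}.
        Root K: left subtree has 0 nodes { }, right has 2 {F, Q}.
          Root Q: left subtree has 1 node {F}, right has 0 { }.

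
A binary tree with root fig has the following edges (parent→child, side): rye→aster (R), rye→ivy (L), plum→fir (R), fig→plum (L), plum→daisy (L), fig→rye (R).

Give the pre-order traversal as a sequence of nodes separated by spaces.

fig plum daisy fir rye ivy aster

Pre-order visits the node, then its left subtree, then its right subtree.
Visit fig.
At fig: go left to plum.
  Visit plum.
  At plum: go left to daisy.
    daisy is a leaf — visit daisy.
  At plum: go right to fir.
    fir is a leaf — visit fir.
At fig: go right to rye.
  Visit rye.
  At rye: go left to ivy.
    ivy is a leaf — visit ivy.
  At rye: go right to aster.
    aster is a leaf — visit aster.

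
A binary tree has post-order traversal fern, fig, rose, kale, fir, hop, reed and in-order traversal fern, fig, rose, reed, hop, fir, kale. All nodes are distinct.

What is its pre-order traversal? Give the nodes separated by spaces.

reed rose fig fern hop fir kale

The last element of post-order is the root; it splits in-order into left and right subtrees.
Root reed: left subtree has 3 nodes {fern, fig, rose}, right has 3 {hop, fir, kale}.
  Root rose: left subtree has 2 nodes {fern, fig}, right has 0 { }.
    Root fig: left subtree has 1 node {fern}, right has 0 { }.
  Root hop: left subtree has 0 nodes { }, right has 2 {fir, kale}.
    Root fir: left subtree has 0 nodes { }, right has 1 {kale}.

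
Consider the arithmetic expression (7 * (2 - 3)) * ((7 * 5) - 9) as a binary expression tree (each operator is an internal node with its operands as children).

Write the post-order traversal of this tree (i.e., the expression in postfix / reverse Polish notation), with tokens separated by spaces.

7 2 3 - * 7 5 * 9 - *

Post-order on an expression tree gives postfix notation: for each operator, emit left operand, right operand, then the operator.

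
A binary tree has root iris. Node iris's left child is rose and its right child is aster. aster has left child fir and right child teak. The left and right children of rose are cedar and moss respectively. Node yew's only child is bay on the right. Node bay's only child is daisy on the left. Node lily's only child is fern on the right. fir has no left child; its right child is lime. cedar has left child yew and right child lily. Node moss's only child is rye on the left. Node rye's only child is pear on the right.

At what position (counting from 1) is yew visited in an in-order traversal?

1

In-order visits the left subtree, then the node, then the right subtree.
At iris: go left to rose.
  At rose: go left to cedar.
    At cedar: go left to yew.
      At yew: no left child.
      Visit yew.
      At yew: go right to bay.
        At bay: go left to daisy.
          daisy is a leaf — visit daisy.
        Visit bay.
        At bay: no right child.
    Visit cedar.
    At cedar: go right to lily.
      At lily: no left child.
      Visit lily.
      At lily: go right to fern.
        fern is a leaf — visit fern.
  Visit rose.
  At rose: go right to moss.
    At moss: go left to rye.
      At rye: no left child.
      Visit rye.
      At rye: go right to pear.
        pear is a leaf — visit pear.
    Visit moss.
    At moss: no right child.
Visit iris.
At iris: go right to aster.
  At aster: go left to fir.
    At fir: no left child.
    Visit fir.
    At fir: go right to lime.
      lime is a leaf — visit lime.
  Visit aster.
  At aster: go right to teak.
    teak is a leaf — visit teak.
Full in-order sequence: yew, daisy, bay, cedar, lily, fern, rose, rye, pear, moss, iris, fir, lime, aster, teak.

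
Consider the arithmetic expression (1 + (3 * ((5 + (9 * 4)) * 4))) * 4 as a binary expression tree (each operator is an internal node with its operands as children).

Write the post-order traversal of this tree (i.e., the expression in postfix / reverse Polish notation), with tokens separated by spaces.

1 3 5 9 4 * + 4 * * + 4 *

Post-order on an expression tree gives postfix notation: for each operator, emit left operand, right operand, then the operator.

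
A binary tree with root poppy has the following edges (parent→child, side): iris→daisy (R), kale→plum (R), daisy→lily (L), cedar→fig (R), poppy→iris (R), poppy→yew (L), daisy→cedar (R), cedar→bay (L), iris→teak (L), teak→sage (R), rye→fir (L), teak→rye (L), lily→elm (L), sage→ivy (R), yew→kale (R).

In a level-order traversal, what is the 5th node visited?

teak

Level-order visits nodes level by level from the root, left to right within each level.
Level 0: poppy
Level 1: yew, iris
Level 2: kale, teak, daisy
Level 3: plum, rye, sage, lily, cedar
Level 4: fir, ivy, elm, bay, fig
Full level-order sequence: poppy, yew, iris, kale, teak, daisy, plum, rye, sage, lily, cedar, fir, ivy, elm, bay, fig.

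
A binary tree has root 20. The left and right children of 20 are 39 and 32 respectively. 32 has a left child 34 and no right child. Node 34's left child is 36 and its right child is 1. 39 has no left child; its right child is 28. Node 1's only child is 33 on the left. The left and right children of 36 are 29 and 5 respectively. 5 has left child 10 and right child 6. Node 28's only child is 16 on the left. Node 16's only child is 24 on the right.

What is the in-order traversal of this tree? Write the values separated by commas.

39, 16, 24, 28, 20, 29, 36, 10, 5, 6, 34, 33, 1, 32

In-order visits the left subtree, then the node, then the right subtree.
At 20: go left to 39.
  At 39: no left child.
  Visit 39.
  At 39: go right to 28.
    At 28: go left to 16.
      At 16: no left child.
      Visit 16.
      At 16: go right to 24.
        24 is a leaf — visit 24.
    Visit 28.
    At 28: no right child.
Visit 20.
At 20: go right to 32.
  At 32: go left to 34.
    At 34: go left to 36.
      At 36: go left to 29.
        29 is a leaf — visit 29.
      Visit 36.
      At 36: go right to 5.
        At 5: go left to 10.
          10 is a leaf — visit 10.
        Visit 5.
        At 5: go right to 6.
          6 is a leaf — visit 6.
    Visit 34.
    At 34: go right to 1.
      At 1: go left to 33.
        33 is a leaf — visit 33.
      Visit 1.
      At 1: no right child.
  Visit 32.
  At 32: no right child.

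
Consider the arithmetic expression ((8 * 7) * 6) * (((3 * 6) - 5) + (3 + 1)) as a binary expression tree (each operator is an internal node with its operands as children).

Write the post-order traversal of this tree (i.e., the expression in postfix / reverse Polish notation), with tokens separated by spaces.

Post-order on an expression tree gives postfix notation: for each operator, emit left operand, right operand, then the operator.

8 7 * 6 * 3 6 * 5 - 3 1 + + *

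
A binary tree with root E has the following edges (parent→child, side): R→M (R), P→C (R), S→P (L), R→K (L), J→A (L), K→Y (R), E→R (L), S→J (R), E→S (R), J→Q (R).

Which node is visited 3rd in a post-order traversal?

Post-order visits the left subtree, then the right subtree, then the node.
At E: go left to R.
  At R: go left to K.
    At K: no left child.
    At K: go right to Y.
      Y is a leaf — visit Y.
    Visit K.
  At R: go right to M.
    M is a leaf — visit M.
  Visit R.
At E: go right to S.
  At S: go left to P.
    At P: no left child.
    At P: go right to C.
      C is a leaf — visit C.
    Visit P.
  At S: go right to J.
    At J: go left to A.
      A is a leaf — visit A.
    At J: go right to Q.
      Q is a leaf — visit Q.
    Visit J.
  Visit S.
Visit E.
Full post-order sequence: Y, K, M, R, C, P, A, Q, J, S, E.

M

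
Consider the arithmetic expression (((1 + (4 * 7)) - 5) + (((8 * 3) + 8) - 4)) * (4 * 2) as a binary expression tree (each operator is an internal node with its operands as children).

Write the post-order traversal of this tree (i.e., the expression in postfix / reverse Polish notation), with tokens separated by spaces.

1 4 7 * + 5 - 8 3 * 8 + 4 - + 4 2 * *

Post-order on an expression tree gives postfix notation: for each operator, emit left operand, right operand, then the operator.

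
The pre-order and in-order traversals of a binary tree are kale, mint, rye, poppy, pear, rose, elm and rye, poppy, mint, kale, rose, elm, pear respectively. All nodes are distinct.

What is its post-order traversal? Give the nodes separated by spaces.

The first element of pre-order is the root; it splits in-order into left and right subtrees.
Root kale: left subtree has 3 nodes {rye, poppy, mint}, right has 3 {rose, elm, pear}.
  Root mint: left subtree has 2 nodes {rye, poppy}, right has 0 { }.
    Root rye: left subtree has 0 nodes { }, right has 1 {poppy}.
  Root pear: left subtree has 2 nodes {rose, elm}, right has 0 { }.
    Root rose: left subtree has 0 nodes { }, right has 1 {elm}.

poppy rye mint elm rose pear kale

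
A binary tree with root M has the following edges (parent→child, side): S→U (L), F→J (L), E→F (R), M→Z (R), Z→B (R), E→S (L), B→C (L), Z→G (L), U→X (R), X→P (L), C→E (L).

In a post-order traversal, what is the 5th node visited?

S

Post-order visits the left subtree, then the right subtree, then the node.
At M: no left child.
At M: go right to Z.
  At Z: go left to G.
    G is a leaf — visit G.
  At Z: go right to B.
    At B: go left to C.
      At C: go left to E.
        At E: go left to S.
          At S: go left to U.
            At U: no left child.
            At U: go right to X.
              At X: go left to P.
                P is a leaf — visit P.
              At X: no right child.
              Visit X.
            Visit U.
          At S: no right child.
          Visit S.
        At E: go right to F.
          At F: go left to J.
            J is a leaf — visit J.
          At F: no right child.
          Visit F.
        Visit E.
      At C: no right child.
      Visit C.
    At B: no right child.
    Visit B.
  Visit Z.
Visit M.
Full post-order sequence: G, P, X, U, S, J, F, E, C, B, Z, M.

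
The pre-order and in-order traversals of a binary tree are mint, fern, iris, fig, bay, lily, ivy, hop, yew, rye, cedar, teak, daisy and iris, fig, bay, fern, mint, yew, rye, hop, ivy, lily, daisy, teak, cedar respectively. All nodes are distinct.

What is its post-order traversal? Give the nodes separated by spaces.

The first element of pre-order is the root; it splits in-order into left and right subtrees.
Root mint: left subtree has 4 nodes {iris, fig, bay, fern}, right has 8 {yew, rye, hop, ivy, lily, daisy, teak, cedar}.
  Root fern: left subtree has 3 nodes {iris, fig, bay}, right has 0 { }.
    Root iris: left subtree has 0 nodes { }, right has 2 {fig, bay}.
      Root fig: left subtree has 0 nodes { }, right has 1 {bay}.
  Root lily: left subtree has 4 nodes {yew, rye, hop, ivy}, right has 3 {daisy, teak, cedar}.
    Root ivy: left subtree has 3 nodes {yew, rye, hop}, right has 0 { }.
      Root hop: left subtree has 2 nodes {yew, rye}, right has 0 { }.
        Root yew: left subtree has 0 nodes { }, right has 1 {rye}.
    Root cedar: left subtree has 2 nodes {daisy, teak}, right has 0 { }.
      Root teak: left subtree has 1 node {daisy}, right has 0 { }.

bay fig iris fern rye yew hop ivy daisy teak cedar lily mint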